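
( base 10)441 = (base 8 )671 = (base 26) GP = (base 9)540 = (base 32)dp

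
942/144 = 6  +  13/24 = 6.54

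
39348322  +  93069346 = 132417668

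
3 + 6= 9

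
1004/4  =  251 = 251.00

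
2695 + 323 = 3018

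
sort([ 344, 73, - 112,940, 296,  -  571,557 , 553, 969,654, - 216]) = [ - 571, - 216 , - 112, 73 , 296,344,553,557, 654 , 940, 969] 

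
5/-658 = -1 + 653/658 = - 0.01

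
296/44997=296/44997=0.01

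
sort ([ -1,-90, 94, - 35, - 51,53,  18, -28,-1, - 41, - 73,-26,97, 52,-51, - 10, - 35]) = [-90, - 73,-51, - 51,-41, - 35,-35, -28, - 26 , - 10, - 1, - 1 , 18, 52,53,94,97 ] 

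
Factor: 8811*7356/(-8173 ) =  - 5892156/743  =  - 2^2*3^3*89^1*613^1*743^( - 1 ) 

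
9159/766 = 11+ 733/766 = 11.96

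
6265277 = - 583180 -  - 6848457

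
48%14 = 6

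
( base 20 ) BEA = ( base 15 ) 15CA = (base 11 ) 3584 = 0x1252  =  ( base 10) 4690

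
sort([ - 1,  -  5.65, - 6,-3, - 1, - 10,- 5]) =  [ - 10, - 6, - 5.65, - 5, - 3, - 1, - 1 ]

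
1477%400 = 277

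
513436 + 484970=998406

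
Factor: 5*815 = 4075  =  5^2 * 163^1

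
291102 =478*609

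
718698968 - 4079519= 714619449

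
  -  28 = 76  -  104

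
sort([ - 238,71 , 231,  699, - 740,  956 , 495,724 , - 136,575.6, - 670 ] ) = [-740, - 670, - 238, - 136,71, 231 , 495,  575.6, 699,724, 956 ]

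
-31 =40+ - 71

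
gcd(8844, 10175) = 11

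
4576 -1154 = 3422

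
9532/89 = 107  +  9/89 = 107.10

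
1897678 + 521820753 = 523718431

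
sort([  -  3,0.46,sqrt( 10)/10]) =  [ - 3, sqrt(10 ) /10,  0.46]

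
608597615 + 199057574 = 807655189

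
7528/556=1882/139 = 13.54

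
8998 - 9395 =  - 397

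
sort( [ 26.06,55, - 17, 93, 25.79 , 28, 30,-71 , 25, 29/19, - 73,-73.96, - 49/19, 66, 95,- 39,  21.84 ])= [-73.96, - 73, - 71, - 39, - 17, - 49/19 , 29/19, 21.84, 25,25.79,26.06, 28,30,55 , 66, 93, 95]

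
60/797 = 60/797=0.08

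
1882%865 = 152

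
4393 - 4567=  - 174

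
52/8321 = 52/8321 = 0.01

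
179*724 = 129596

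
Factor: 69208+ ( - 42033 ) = 5^2*1087^1= 27175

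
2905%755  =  640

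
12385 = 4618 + 7767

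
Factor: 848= 2^4*53^1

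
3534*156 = 551304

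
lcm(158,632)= 632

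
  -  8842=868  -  9710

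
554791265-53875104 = 500916161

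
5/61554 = 5/61554 = 0.00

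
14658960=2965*4944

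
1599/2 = 799 + 1/2 =799.50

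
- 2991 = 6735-9726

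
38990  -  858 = 38132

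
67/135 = 67/135 = 0.50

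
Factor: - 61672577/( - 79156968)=2^( - 3)* 3^(-1)*11^ (-1 )*439^ (  -  1) * 683^( - 1 )*4691^1*13147^1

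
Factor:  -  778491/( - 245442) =2^ (  -  1)*3^3*7^1*19^ ( - 1 ) * 1373^1*2153^( - 1) = 259497/81814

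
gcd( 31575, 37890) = 6315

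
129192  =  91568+37624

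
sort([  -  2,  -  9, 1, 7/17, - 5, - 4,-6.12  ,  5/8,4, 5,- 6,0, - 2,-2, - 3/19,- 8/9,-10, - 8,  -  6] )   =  [-10, -9, - 8,-6.12, - 6, - 6, - 5,-4, -2,  -  2,-2, - 8/9, - 3/19, 0 , 7/17, 5/8, 1,4,5] 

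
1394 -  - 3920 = 5314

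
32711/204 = 160 + 71/204 = 160.35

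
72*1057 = 76104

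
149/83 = 1 + 66/83=1.80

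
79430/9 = 79430/9 = 8825.56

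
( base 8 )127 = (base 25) 3c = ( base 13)69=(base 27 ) 36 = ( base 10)87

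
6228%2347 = 1534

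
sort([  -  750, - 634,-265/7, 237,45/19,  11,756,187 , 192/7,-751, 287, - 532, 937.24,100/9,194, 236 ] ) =[  -  751,-750,-634, - 532,  -  265/7, 45/19,11,100/9,192/7,187, 194,236,237,287, 756, 937.24 ]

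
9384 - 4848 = 4536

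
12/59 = 12/59  =  0.20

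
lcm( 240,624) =3120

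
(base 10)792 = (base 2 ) 1100011000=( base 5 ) 11132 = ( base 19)23D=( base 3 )1002100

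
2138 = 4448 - 2310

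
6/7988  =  3/3994= 0.00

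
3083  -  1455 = 1628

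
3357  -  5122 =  - 1765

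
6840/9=760 = 760.00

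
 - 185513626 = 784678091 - 970191717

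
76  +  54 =130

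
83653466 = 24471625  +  59181841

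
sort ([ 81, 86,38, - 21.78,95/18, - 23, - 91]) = [ - 91, - 23, - 21.78,95/18, 38,81, 86]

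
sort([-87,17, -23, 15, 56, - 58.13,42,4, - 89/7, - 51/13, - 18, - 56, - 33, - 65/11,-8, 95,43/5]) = [  -  87 ,-58.13, - 56, - 33, - 23, - 18, - 89/7, - 8 ,  -  65/11,  -  51/13,4, 43/5, 15, 17, 42,56,95]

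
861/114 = 287/38 =7.55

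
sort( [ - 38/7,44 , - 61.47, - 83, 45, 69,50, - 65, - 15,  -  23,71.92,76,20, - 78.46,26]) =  [ - 83, - 78.46, - 65,  -  61.47,-23, - 15, - 38/7,20, 26,44,  45,50,69, 71.92,76 ] 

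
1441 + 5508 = 6949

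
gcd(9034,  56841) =1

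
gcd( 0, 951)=951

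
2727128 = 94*29012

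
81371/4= 20342 + 3/4  =  20342.75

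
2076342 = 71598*29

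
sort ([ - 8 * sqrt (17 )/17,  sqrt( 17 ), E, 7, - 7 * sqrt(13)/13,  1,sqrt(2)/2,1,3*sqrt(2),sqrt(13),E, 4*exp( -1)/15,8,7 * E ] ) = [ - 7*sqrt( 13)/13 ,-8*sqrt( 17 )/17,4  *  exp( - 1) /15,sqrt( 2)/2,1,1,E,E,sqrt(13),sqrt( 17) , 3*sqrt (2 ),7,8,7 * E]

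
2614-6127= -3513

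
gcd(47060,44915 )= 65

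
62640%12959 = 10804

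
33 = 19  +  14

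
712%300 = 112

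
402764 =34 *11846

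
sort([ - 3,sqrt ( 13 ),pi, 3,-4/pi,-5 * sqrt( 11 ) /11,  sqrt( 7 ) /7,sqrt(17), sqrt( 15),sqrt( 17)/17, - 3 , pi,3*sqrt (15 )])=[- 3, - 3,-5*sqrt( 11) /11, - 4/pi,sqrt( 17)/17,sqrt (7) /7,3,pi,pi,  sqrt( 13),sqrt (15),sqrt(17), 3*sqrt(15) ] 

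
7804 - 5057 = 2747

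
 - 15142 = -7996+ - 7146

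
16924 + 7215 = 24139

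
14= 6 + 8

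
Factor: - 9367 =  - 17^1*  19^1*29^1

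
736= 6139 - 5403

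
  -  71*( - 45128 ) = 3204088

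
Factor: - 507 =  - 3^1*13^2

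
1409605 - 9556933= - 8147328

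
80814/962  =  40407/481 = 84.01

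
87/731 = 87/731= 0.12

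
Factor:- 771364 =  -2^2*11^1 *47^1*373^1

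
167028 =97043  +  69985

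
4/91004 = 1/22751=   0.00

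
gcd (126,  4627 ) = 7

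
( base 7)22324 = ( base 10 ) 5653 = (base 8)13025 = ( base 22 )BEL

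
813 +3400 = 4213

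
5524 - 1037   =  4487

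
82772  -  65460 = 17312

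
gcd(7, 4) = 1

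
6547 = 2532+4015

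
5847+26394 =32241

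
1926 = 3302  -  1376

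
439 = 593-154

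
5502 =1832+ 3670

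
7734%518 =482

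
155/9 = 17+2/9 = 17.22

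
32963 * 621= 20470023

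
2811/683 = 2811/683 = 4.12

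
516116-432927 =83189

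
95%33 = 29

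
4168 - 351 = 3817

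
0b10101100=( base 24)74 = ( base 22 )7I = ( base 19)91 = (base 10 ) 172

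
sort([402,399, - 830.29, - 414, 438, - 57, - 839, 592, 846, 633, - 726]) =[ - 839, - 830.29, - 726,  -  414, - 57,399, 402,438, 592 , 633,846 ] 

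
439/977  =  439/977  =  0.45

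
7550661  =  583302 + 6967359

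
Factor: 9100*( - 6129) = - 2^2*3^3*5^2 *7^1* 13^1*227^1 = - 55773900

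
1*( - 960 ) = -960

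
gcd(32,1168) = 16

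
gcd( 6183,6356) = 1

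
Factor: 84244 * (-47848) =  - 4030906912 = -  2^5*5981^1*21061^1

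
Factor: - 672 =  - 2^5*3^1*7^1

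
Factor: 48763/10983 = 3^ ( - 1)*7^(-1 )*11^2*13^1*31^1*523^( - 1 ) 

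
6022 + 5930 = 11952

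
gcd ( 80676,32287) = 83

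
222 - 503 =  - 281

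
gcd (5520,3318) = 6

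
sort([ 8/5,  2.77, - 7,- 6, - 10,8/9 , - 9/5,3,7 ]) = [  -  10, - 7, - 6 ,  -  9/5 , 8/9 , 8/5,  2.77 , 3, 7 ] 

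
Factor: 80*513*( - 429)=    - 17606160=- 2^4*3^4*5^1* 11^1*13^1*19^1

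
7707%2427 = 426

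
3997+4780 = 8777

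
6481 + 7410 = 13891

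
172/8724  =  43/2181 = 0.02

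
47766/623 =76 + 418/623 = 76.67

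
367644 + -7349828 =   -  6982184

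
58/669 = 58/669 = 0.09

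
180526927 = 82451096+98075831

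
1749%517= 198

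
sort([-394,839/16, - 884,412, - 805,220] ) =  [-884, - 805, - 394,839/16,220, 412 ]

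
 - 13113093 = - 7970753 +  - 5142340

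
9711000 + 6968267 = 16679267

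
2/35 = 2/35  =  0.06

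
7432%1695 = 652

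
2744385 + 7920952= 10665337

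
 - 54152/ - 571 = 94+478/571 = 94.84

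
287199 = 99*2901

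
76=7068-6992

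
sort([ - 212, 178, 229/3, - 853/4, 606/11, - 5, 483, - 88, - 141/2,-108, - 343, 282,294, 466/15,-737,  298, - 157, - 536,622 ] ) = [ - 737, - 536,-343, - 853/4, - 212, - 157, - 108, - 88,- 141/2, - 5, 466/15,606/11, 229/3, 178,282,  294, 298, 483, 622 ] 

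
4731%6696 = 4731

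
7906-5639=2267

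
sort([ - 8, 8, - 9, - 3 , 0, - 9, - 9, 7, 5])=[-9, - 9, - 9 , - 8, - 3, 0, 5,7, 8] 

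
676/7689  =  676/7689 = 0.09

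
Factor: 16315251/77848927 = 3^1 *13^ ( - 1)*47^1*251^1*461^1*5988379^( - 1)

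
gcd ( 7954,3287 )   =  1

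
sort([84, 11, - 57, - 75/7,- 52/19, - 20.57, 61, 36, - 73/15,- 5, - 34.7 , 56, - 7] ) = [- 57, - 34.7, - 20.57,-75/7, - 7, - 5, - 73/15,-52/19, 11,  36, 56,61, 84 ] 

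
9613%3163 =124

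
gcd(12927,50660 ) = 1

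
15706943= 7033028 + 8673915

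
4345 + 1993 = 6338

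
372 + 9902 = 10274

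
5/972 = 5/972 = 0.01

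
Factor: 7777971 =3^3 * 271^1 * 1063^1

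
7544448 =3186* 2368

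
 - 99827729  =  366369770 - 466197499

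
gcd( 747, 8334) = 9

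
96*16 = 1536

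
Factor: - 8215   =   - 5^1 * 31^1*53^1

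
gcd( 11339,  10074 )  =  23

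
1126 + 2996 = 4122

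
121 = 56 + 65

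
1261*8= 10088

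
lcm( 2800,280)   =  2800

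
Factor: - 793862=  - 2^1  *396931^1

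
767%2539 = 767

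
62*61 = 3782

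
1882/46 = 941/23 = 40.91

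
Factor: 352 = 2^5*11^1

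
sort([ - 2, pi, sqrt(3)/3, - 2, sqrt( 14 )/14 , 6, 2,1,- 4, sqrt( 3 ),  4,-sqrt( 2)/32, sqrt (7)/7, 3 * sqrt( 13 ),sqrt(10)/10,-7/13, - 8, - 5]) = [ - 8, - 5, - 4 ,  -  2, - 2  , - 7/13,- sqrt ( 2)/32,sqrt(14)/14,sqrt( 10 ) /10,sqrt(7) /7, sqrt( 3 )/3, 1, sqrt(3 ), 2,pi, 4,6,3*sqrt(13 )] 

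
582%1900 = 582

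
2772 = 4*693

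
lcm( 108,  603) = 7236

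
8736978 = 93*93946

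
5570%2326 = 918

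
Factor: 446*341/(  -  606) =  - 3^(-1) * 11^1 * 31^1*101^(-1)*223^1  =  -76043/303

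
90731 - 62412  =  28319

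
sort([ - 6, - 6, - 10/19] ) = [ - 6, - 6,-10/19]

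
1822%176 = 62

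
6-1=5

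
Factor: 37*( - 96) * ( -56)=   2^8*3^1*7^1*37^1 =198912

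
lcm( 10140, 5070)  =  10140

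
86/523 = 86/523 = 0.16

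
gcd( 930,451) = 1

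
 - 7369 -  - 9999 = 2630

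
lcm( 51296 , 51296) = 51296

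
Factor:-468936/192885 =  - 936/385 = -  2^3*3^2*5^(- 1)*7^( - 1 )*11^(  -  1)*13^1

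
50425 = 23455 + 26970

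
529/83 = 6 + 31/83= 6.37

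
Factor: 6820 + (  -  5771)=1049= 1049^1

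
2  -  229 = -227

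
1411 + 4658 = 6069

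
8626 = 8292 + 334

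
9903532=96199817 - 86296285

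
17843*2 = 35686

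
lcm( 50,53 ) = 2650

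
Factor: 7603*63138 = 2^1*3^1 *17^1*619^1*7603^1 = 480038214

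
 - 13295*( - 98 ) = 1302910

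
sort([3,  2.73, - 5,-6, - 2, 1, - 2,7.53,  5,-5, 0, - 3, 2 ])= [-6,-5, - 5, - 3,  -  2,-2, 0,  1, 2, 2.73, 3, 5,7.53] 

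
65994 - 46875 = 19119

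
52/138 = 26/69  =  0.38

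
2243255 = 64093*35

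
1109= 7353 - 6244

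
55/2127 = 55/2127=   0.03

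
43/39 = 43/39 = 1.10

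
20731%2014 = 591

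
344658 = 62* 5559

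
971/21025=971/21025 = 0.05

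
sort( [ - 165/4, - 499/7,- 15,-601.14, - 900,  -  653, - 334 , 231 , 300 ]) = [-900, - 653,  -  601.14, - 334,-499/7,-165/4, - 15,  231,300]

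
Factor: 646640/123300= 236/45 = 2^2 * 3^( - 2)*5^(-1) * 59^1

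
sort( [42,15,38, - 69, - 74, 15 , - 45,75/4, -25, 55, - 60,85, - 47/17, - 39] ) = [ - 74,-69, - 60, - 45, - 39, - 25,-47/17, 15,  15, 75/4,38, 42, 55 , 85]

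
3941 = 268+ 3673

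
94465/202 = 94465/202=467.65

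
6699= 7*957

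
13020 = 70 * 186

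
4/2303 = 4/2303 =0.00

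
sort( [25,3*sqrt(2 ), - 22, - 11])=[-22, - 11, 3*sqrt( 2 ),25]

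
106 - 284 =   -  178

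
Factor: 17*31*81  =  3^4 * 17^1*31^1 = 42687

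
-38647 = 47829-86476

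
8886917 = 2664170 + 6222747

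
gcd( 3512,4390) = 878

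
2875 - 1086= 1789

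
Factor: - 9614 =- 2^1*11^1*19^1 * 23^1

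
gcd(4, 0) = 4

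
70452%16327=5144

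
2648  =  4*662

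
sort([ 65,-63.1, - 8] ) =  [-63.1,-8, 65 ] 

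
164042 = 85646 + 78396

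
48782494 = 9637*5062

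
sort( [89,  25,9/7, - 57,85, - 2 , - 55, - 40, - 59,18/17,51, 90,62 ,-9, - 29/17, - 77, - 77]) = [ - 77, - 77,  -  59, - 57, - 55, - 40, -9,-2, - 29/17,18/17, 9/7, 25, 51,62,85,89, 90]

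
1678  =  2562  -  884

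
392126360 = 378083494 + 14042866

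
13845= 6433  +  7412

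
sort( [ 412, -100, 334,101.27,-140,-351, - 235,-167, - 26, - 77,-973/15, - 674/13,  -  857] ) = [-857,  -  351, - 235, - 167 , - 140 , - 100, - 77,-973/15, - 674/13, - 26,101.27, 334, 412 ] 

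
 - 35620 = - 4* 8905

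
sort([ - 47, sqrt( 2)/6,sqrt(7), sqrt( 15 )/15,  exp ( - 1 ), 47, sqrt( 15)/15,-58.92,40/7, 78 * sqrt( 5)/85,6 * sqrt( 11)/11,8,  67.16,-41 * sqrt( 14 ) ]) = [ - 41 * sqrt(14 ), - 58.92, - 47,sqrt(2)/6, sqrt( 15 )/15,sqrt( 15 ) /15, exp(-1), 6*sqrt( 11)/11,78*sqrt( 5)/85 , sqrt( 7), 40/7,8,47, 67.16] 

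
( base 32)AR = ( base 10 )347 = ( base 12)24b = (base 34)a7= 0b101011011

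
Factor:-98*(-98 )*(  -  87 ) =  - 835548 = -2^2 * 3^1*7^4*29^1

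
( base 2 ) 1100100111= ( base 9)1086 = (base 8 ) 1447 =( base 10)807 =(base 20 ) 207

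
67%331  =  67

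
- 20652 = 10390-31042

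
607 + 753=1360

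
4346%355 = 86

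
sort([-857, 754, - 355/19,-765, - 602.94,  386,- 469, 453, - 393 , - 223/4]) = [ - 857,  -  765, - 602.94, - 469, - 393, - 223/4, - 355/19, 386,453,754]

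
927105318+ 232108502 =1159213820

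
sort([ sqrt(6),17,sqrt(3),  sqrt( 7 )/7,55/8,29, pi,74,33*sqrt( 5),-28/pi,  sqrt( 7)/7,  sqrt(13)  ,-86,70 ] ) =[ - 86,-28/pi,sqrt( 7) /7,  sqrt( 7)/7,sqrt( 3),sqrt( 6), pi,sqrt( 13 ),55/8, 17,29,70,33*sqrt( 5),  74 ] 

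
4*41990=167960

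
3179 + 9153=12332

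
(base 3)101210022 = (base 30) 8m5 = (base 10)7865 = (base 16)1EB9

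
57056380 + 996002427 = 1053058807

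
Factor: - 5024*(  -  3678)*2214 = 2^7*3^4 * 41^1*157^1* 613^1 = 40910894208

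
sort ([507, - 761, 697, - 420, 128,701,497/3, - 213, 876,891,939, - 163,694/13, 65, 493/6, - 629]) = [  -  761,-629,- 420, - 213, - 163,694/13, 65, 493/6, 128, 497/3 , 507 , 697, 701, 876,  891,939 ]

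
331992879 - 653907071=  - 321914192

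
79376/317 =250+126/317=250.40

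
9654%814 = 700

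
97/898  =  97/898= 0.11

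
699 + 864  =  1563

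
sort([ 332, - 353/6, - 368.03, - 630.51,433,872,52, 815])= [  -  630.51, - 368.03, - 353/6,52,332,433,  815,872]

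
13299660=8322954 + 4976706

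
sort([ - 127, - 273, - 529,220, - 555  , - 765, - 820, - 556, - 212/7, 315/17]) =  [ - 820, - 765, - 556 , - 555, - 529, - 273, - 127, - 212/7,  315/17,220 ] 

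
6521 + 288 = 6809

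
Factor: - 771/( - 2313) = 3^(-1) = 1/3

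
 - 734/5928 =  - 367/2964 = - 0.12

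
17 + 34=51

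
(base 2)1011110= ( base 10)94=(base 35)2o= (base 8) 136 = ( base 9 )114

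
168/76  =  2 + 4/19 = 2.21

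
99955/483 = 99955/483 = 206.95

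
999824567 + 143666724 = 1143491291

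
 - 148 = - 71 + -77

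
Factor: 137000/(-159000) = - 3^( - 1 )*53^( - 1)*137^1 = - 137/159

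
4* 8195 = 32780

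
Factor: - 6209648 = -2^4 *163^1*2381^1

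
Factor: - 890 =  - 2^1*5^1*89^1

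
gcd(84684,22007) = 1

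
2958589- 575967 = 2382622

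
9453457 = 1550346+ 7903111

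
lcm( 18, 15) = 90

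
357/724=357/724 = 0.49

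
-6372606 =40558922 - 46931528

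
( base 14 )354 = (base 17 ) 24G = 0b1010010110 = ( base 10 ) 662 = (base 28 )NI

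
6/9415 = 6/9415  =  0.00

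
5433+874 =6307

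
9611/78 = 9611/78= 123.22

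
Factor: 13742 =2^1*6871^1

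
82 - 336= - 254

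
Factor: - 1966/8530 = -983/4265 = -5^( - 1)*853^ ( - 1)*983^1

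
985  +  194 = 1179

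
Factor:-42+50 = 2^3 = 8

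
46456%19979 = 6498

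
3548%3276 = 272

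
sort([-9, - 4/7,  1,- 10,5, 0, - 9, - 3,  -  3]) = [ - 10, - 9 , - 9,-3, - 3, - 4/7,0,1, 5]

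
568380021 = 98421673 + 469958348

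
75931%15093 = 466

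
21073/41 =21073/41 = 513.98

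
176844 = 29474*6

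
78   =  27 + 51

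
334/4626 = 167/2313  =  0.07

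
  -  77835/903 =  - 87 + 242/301 = -86.20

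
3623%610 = 573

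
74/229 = 74/229 = 0.32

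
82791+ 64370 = 147161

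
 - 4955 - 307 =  - 5262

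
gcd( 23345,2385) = 5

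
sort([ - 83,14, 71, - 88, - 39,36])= [ - 88, - 83,-39, 14, 36, 71 ] 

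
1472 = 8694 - 7222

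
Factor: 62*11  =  2^1*11^1 * 31^1 = 682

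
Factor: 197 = 197^1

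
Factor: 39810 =2^1*3^1*5^1*1327^1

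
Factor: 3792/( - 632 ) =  - 6 = -  2^1*3^1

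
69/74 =69/74 = 0.93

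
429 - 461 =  - 32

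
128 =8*16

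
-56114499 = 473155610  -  529270109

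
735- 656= 79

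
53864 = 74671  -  20807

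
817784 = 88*9293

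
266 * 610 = 162260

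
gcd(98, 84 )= 14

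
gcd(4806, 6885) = 27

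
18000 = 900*20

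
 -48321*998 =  -48224358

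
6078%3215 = 2863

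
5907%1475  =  7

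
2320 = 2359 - 39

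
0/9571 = 0 = 0.00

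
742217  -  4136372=-3394155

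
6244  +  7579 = 13823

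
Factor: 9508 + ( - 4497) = 5011^1 = 5011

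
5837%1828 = 353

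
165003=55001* 3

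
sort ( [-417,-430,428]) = [ - 430,-417  ,  428 ]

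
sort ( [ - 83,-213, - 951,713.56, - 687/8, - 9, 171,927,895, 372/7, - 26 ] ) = [- 951, - 213,  -  687/8,  -  83, - 26, - 9, 372/7, 171, 713.56,895, 927] 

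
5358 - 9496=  - 4138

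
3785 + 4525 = 8310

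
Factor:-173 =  - 173^1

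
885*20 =17700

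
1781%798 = 185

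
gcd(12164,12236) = 4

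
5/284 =5/284 = 0.02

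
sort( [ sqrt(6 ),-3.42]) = [-3.42, sqrt( 6) ] 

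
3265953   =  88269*37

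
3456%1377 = 702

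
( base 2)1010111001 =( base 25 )12M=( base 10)697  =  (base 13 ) 418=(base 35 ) jw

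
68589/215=319 + 4/215 = 319.02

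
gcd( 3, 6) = 3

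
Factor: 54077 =17^1*3181^1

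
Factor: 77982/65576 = 38991/32788 = 2^( - 2 )*3^1 * 7^(-1 )*41^1*317^1*1171^( - 1)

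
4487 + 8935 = 13422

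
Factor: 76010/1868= 38005/934 = 2^( - 1 ) *5^1*11^1*467^( - 1 )*691^1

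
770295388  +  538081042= 1308376430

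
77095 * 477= 36774315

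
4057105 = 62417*65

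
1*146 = 146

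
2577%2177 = 400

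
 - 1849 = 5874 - 7723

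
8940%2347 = 1899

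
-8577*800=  -6861600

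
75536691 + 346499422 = 422036113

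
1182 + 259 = 1441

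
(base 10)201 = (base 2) 11001001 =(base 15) d6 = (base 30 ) 6l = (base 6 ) 533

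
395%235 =160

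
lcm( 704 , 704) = 704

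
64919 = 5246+59673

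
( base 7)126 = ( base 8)105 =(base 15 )49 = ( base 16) 45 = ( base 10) 69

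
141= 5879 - 5738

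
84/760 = 21/190 = 0.11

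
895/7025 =179/1405 = 0.13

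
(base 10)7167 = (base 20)HI7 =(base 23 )DCE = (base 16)1BFF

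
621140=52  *11945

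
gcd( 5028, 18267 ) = 3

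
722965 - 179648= 543317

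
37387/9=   4154+1/9 = 4154.11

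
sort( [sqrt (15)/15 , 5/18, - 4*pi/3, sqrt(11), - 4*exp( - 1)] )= [ - 4*pi/3, - 4*exp(  -  1), sqrt( 15 ) /15,5/18,  sqrt(11 ) ]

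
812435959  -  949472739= - 137036780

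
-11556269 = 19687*( - 587 )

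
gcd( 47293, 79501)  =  1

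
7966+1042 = 9008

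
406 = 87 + 319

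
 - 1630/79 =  - 21 + 29/79 = -20.63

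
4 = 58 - 54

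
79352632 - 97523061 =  - 18170429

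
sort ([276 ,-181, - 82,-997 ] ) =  [ - 997, - 181, - 82,276 ] 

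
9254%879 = 464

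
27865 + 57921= 85786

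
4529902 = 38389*118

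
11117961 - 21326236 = - 10208275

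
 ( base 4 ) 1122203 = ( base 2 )1011010100011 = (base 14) 217D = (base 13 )283a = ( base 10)5795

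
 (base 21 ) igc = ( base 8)20136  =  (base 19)13i2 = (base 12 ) 4966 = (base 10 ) 8286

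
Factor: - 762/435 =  - 254/145 = - 2^1 * 5^( - 1) *29^( - 1)*127^1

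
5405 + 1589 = 6994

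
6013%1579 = 1276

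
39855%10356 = 8787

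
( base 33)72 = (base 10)233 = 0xe9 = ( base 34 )6T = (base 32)79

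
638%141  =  74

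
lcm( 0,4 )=0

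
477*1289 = 614853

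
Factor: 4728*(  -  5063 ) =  - 2^3*3^1*61^1*83^1 * 197^1= -23937864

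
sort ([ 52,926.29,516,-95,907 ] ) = [ - 95 , 52 , 516, 907,  926.29]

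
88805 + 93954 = 182759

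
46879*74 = 3469046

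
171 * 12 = 2052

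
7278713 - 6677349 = 601364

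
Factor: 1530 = 2^1*3^2*5^1*17^1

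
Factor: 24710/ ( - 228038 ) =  - 5^1 * 7^1*17^ (- 1)*19^( - 1 ) = - 35/323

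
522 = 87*6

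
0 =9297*0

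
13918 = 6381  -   - 7537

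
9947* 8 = 79576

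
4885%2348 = 189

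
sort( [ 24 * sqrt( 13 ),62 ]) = [ 62,24*sqrt( 13) ]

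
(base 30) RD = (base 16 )337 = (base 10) 823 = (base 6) 3451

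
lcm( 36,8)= 72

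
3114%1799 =1315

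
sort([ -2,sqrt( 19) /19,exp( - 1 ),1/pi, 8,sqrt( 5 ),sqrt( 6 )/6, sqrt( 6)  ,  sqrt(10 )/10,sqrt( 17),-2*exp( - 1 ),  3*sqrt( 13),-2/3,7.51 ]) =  [  -  2, - 2*exp( -1 ), - 2/3,sqrt( 19)/19,  sqrt(10 ) /10, 1/pi , exp(-1 ) , sqrt( 6)/6, sqrt( 5),sqrt(6 ), sqrt(17),7.51,8,3*sqrt (13 ) ]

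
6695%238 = 31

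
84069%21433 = 19770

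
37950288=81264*467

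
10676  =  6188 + 4488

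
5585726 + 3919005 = 9504731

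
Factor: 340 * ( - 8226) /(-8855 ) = 2^3*3^2*7^(-1 )*11^ ( - 1)*17^1 * 23^(-1 )*457^1  =  559368/1771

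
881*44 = 38764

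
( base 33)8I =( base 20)e2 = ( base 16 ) 11A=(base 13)189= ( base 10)282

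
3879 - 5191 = -1312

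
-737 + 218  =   - 519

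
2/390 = 1/195 = 0.01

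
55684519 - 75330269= -19645750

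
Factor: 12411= 3^2*7^1*  197^1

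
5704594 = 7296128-1591534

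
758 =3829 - 3071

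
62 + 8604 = 8666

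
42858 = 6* 7143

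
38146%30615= 7531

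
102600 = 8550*12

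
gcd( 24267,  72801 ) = 24267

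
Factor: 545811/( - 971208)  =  -553/984 = - 2^( - 3 )*3^( - 1)*7^1*41^( - 1)*79^1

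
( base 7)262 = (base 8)216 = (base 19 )79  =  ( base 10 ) 142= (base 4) 2032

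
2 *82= 164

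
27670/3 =9223 + 1/3 = 9223.33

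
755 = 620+135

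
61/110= 61/110 =0.55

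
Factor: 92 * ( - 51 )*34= -159528 = - 2^3 * 3^1*17^2*23^1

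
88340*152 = 13427680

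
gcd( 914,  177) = 1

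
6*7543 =45258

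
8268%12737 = 8268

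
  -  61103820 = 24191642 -85295462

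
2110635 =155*13617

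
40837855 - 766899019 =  - 726061164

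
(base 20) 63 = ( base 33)3o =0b1111011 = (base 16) 7B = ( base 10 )123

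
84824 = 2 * 42412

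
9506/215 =44 + 46/215  =  44.21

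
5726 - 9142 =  - 3416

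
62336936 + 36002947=98339883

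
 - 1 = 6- 7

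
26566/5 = 5313+1/5= 5313.20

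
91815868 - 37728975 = 54086893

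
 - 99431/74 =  -99431/74 = - 1343.66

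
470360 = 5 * 94072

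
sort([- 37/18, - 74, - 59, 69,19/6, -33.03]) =[-74,-59, - 33.03,-37/18,  19/6,69]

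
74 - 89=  - 15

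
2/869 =2/869 = 0.00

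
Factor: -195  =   -3^1*5^1*13^1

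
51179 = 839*61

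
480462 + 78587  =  559049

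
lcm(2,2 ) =2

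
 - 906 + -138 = -1044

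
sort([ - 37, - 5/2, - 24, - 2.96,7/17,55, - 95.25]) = [- 95.25, - 37, -24 , - 2.96, - 5/2,7/17,55 ]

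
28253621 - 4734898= 23518723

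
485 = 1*485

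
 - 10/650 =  - 1/65 = - 0.02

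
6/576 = 1/96 = 0.01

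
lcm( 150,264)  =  6600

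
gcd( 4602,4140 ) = 6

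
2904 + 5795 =8699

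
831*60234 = 50054454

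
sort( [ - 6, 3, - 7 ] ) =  [-7, - 6, 3]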